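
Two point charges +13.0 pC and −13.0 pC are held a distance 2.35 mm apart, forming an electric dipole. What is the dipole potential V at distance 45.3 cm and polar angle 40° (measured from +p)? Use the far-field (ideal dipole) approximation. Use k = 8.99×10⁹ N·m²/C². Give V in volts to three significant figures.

V ≈ 0.00103 V

Dipole moment p = qd = (1.30×10⁻¹¹ C)(0.00235 m) = 3.055×10⁻¹⁴ C·m.
The dipole potential is V = kp cosθ / r².
V = (8.99×10⁹)(3.055×10⁻¹⁴)·cos40° / (0.453)² = 0.001025 V.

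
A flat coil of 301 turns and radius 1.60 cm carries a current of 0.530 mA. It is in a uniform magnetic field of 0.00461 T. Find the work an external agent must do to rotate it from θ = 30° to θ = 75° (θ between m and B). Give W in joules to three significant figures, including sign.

W ≈ 3.59×10⁻⁷ J

m = NIA = NIπa² = 301·(5.30×10⁻⁴)·π·(0.0160)² = 1.283×10⁻⁴ A·m².
W_ext = ΔU = −mB cosθ₂ + mB cosθ₁ = mB(cosθ₁ − cosθ₂).
W = (1.283×10⁻⁴)(0.00461)·(cos30° − cos75°) = (5.915×10⁻⁷)·(+0.6072) = 3.591×10⁻⁷ J.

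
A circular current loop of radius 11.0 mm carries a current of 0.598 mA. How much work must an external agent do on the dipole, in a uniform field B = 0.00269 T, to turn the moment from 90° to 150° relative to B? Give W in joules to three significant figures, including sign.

W ≈ 5.30×10⁻¹⁰ J

Magnetic moment m = IA = Iπa² = (5.98×10⁻⁴)·π·(0.0110)² = 2.273×10⁻⁷ A·m².
W_ext = ΔU = −mB cosθ₂ + mB cosθ₁ = mB(cosθ₁ − cosθ₂).
W = (2.273×10⁻⁷)(0.00269)·(cos90° − cos150°) = (6.114×10⁻¹⁰)·(+0.8660) = 5.295×10⁻¹⁰ J.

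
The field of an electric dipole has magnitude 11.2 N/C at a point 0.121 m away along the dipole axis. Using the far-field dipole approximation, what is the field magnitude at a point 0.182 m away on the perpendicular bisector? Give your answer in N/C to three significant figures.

E ≈ 1.65 N/C

Dipole fields scale as 1/r³ in the far field.
The axial field is twice the equatorial field at the same r, so the geometry factor is 1/2.
E₂ = E₁ · (1/2) · (r₁/r₂)³ = 11.2 · 0.5 · (0.121/0.182)³.
(r₁/r₂)³ = (0.6648)³ = 0.2939.
E₂ ≈ 1.646 N/C.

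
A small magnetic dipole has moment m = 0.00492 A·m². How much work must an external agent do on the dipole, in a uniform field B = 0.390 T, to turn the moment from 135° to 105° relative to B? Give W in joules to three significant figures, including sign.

W ≈ -8.60×10⁻⁴ J

W_ext = ΔU = −mB cosθ₂ + mB cosθ₁ = mB(cosθ₁ − cosθ₂).
W = (0.00492)(0.390)·(cos135° − cos105°) = (0.001919)·(-0.4483) = -8.602×10⁻⁴ J.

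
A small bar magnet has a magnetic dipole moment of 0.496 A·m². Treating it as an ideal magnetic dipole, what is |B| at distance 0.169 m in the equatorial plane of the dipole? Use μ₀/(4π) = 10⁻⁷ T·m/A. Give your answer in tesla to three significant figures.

B ≈ 1.03×10⁻⁵ T

In the equatorial plane B = (μ₀/4π)·m/r³ (half the axial value).
B = (10⁻⁷)·(0.496) / (0.169)³ = 1.028×10⁻⁵ T.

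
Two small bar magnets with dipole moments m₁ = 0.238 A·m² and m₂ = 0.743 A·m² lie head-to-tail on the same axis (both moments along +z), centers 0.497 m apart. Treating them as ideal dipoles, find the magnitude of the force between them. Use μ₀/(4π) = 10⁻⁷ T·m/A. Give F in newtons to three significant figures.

F ≈ 1.74×10⁻⁶ N

On-axis B of dipole 1: B = (μ₀/4π)·2m₁/r³. Force on dipole 2: F = m₂·dB/dr.
dB/dr = −(μ₀/4π)·6m₁/r⁴, so |F| = (μ₀/4π)·6m₁m₂/r⁴.
F = 6(10⁻⁷)(0.238)(0.743)/(0.497)⁴ = 1.739×10⁻⁶ N.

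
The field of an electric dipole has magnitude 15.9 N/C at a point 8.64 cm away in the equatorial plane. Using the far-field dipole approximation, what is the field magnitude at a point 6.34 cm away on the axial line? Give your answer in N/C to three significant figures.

E ≈ 80.5 N/C

Dipole fields scale as 1/r³ in the far field.
The axial field is twice the equatorial field at the same r, so the geometry factor is 2/1.
E₂ = E₁ · (2/1) · (r₁/r₂)³ = 15.9 · 2 · (8.64/6.34)³.
(r₁/r₂)³ = (1.363)³ = 2.531.
E₂ ≈ 80.48 N/C.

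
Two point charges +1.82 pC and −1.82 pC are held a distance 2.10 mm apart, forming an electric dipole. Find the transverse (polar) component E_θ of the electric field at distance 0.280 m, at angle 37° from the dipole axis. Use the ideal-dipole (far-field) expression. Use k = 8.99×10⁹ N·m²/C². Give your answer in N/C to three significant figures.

Dipole moment p = qd = (1.82×10⁻¹² C)(0.00210 m) = 3.822×10⁻¹⁵ C·m.
For a dipole, E_θ = (kp sinθ)/r³.
kp/r³ = (8.99×10⁹)(3.822×10⁻¹⁵)/(0.280)³ = 0.001565 N/C.
E_θ = 0.001565·sin37° = 9.420×10⁻⁴ N/C.

E_θ ≈ 9.42×10⁻⁴ N/C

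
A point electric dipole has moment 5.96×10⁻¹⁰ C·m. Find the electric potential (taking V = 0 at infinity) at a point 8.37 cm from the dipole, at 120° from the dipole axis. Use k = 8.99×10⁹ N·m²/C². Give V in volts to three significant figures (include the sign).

V ≈ -382 V

The dipole potential is V = kp cosθ / r².
V = (8.99×10⁹)(5.96×10⁻¹⁰)·cos120° / (0.0837)² = -382.4 V.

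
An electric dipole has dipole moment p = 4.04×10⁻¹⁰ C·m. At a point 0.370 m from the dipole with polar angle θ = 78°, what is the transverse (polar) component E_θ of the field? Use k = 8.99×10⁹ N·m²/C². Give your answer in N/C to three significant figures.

E_θ ≈ 70.1 N/C

For a dipole, E_θ = (kp sinθ)/r³.
kp/r³ = (8.99×10⁹)(4.04×10⁻¹⁰)/(0.370)³ = 71.70 N/C.
E_θ = 71.70·sin78° = 70.14 N/C.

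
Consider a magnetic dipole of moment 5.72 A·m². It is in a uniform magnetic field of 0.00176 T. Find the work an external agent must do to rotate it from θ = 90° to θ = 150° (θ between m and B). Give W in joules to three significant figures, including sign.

W ≈ 0.00872 J

W_ext = ΔU = −mB cosθ₂ + mB cosθ₁ = mB(cosθ₁ − cosθ₂).
W = (5.72)(0.00176)·(cos90° − cos150°) = (0.01007)·(+0.8660) = 0.008718 J.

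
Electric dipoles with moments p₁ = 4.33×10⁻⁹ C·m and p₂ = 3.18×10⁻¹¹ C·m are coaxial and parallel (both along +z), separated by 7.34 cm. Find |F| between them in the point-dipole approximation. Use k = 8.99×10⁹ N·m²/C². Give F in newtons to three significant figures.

On-axis field of dipole 1 at distance r: E = 2kp₁/r³. Force on dipole 2 is F = p₂·dE/dr (gradient along axis).
dE/dr = −6kp₁/r⁴, so |F| = 6kp₁p₂/r⁴ (attractive for aligned moments).
F = 6(8.99×10⁹)(4.33×10⁻⁹)(3.18×10⁻¹¹)/(0.0734)⁴ = 2.559×10⁻⁴ N.

F ≈ 2.56×10⁻⁴ N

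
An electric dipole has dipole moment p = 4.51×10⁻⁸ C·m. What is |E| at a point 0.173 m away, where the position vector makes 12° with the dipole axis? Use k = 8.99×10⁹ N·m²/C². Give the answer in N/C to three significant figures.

E ≈ 1.54×10⁵ N/C

At angle θ the dipole field magnitude is E = (kp/r³)·√(1 + 3cos²θ).
kp/r³ = (8.99×10⁹)(4.51×10⁻⁸) / (0.173)³ = 7.831×10⁴ N/C.
√(1 + 3cos²12°) = √(1 + 3·0.9568) = √3.8703 ≈ 1.9673.
E ≈ 7.831×10⁴ × 1.967 = 1.541×10⁵ N/C.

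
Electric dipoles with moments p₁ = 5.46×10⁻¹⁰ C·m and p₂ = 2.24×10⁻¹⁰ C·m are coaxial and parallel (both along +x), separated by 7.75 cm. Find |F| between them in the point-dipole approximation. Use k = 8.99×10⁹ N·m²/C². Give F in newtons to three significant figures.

On-axis field of dipole 1 at distance r: E = 2kp₁/r³. Force on dipole 2 is F = p₂·dE/dr (gradient along axis).
dE/dr = −6kp₁/r⁴, so |F| = 6kp₁p₂/r⁴ (attractive for aligned moments).
F = 6(8.99×10⁹)(5.46×10⁻¹⁰)(2.24×10⁻¹⁰)/(0.0775)⁴ = 1.829×10⁻⁴ N.

F ≈ 1.83×10⁻⁴ N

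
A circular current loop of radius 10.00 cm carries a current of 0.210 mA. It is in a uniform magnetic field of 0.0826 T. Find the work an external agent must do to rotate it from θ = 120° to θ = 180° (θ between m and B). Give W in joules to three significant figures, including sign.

Magnetic moment m = IA = Iπa² = (2.10×10⁻⁴)·π·(0.100)² = 6.597×10⁻⁶ A·m².
W_ext = ΔU = −mB cosθ₂ + mB cosθ₁ = mB(cosθ₁ − cosθ₂).
W = (6.597×10⁻⁶)(0.0826)·(cos120° − cos180°) = (5.449×10⁻⁷)·(+0.5000) = 2.725×10⁻⁷ J.

W ≈ 2.72×10⁻⁷ J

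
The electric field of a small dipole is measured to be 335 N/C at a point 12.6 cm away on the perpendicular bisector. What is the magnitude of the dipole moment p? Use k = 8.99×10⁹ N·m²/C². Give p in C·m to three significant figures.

p ≈ 7.45×10⁻¹¹ C·m

In the equatorial plane E = kp/r³, so p = Er³/(k).
p = (335)·(0.126)³ / (8.99×10⁹) = 7.454×10⁻¹¹ C·m.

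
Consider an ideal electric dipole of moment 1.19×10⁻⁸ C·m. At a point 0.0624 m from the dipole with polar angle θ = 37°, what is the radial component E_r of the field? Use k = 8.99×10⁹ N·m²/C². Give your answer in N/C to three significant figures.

For a dipole, E_r = (2kp cosθ)/r³.
kp/r³ = (8.99×10⁹)(1.19×10⁻⁸)/(0.0624)³ = 4.403×10⁵ N/C.
E_r = 2·4.403×10⁵·cos37° = 7.033×10⁵ N/C.

E_r ≈ 7.03×10⁵ N/C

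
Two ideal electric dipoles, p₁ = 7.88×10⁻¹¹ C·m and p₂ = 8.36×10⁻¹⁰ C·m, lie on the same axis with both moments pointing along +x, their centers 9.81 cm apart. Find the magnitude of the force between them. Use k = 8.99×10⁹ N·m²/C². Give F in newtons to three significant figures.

F ≈ 3.84×10⁻⁵ N

On-axis field of dipole 1 at distance r: E = 2kp₁/r³. Force on dipole 2 is F = p₂·dE/dr (gradient along axis).
dE/dr = −6kp₁/r⁴, so |F| = 6kp₁p₂/r⁴ (attractive for aligned moments).
F = 6(8.99×10⁹)(7.88×10⁻¹¹)(8.36×10⁻¹⁰)/(0.0981)⁴ = 3.837×10⁻⁵ N.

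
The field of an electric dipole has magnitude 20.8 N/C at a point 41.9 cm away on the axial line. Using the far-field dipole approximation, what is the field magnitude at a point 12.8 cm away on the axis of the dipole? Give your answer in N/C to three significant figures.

E ≈ 730 N/C

Dipole fields scale as 1/r³ in the far field; the geometry is the same at both points.
E₂ = E₁ · (r₁/r₂)³ = 20.8 · (41.9/12.8)³.
(r₁/r₂)³ = (3.273)³ = 35.08.
E₂ ≈ 729.6 N/C.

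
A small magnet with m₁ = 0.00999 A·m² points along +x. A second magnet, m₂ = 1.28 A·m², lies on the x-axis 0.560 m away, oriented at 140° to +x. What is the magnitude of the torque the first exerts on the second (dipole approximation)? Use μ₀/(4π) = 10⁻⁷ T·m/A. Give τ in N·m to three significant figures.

Dipole B is on the axis of dipole A, so B₁ there is axial: B₁ = (μ₀/4π)·2m₁/r³ along +x.
B₁ = 2(10⁻⁷)(0.00999)/(0.560)³ = 1.138×10⁻⁸ T.
τ = m₂ B₁ sinθ.
τ = (1.28)(1.138×10⁻⁸)·sin140° = 9.361×10⁻⁹ N·m.

τ ≈ 9.36×10⁻⁹ N·m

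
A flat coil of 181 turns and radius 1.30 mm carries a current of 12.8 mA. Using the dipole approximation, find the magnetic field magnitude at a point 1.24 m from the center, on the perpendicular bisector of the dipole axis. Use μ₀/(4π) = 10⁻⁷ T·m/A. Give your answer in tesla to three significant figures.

B ≈ 6.45×10⁻¹³ T

m = NIA = NIπa² = 181·(0.0128)·π·(0.00130)² = 1.23×10⁻⁵ A·m².
In the equatorial plane B = (μ₀/4π)·m/r³ (half the axial value).
B = (10⁻⁷)·(1.23×10⁻⁵) / (1.24)³ = 6.451×10⁻¹³ T.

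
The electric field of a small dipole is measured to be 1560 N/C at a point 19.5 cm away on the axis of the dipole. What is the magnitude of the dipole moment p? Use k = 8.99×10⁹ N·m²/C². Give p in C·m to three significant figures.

On axis E = 2kp/r³, so p = Er³/(2k).
p = (1560)·(0.195)³ / (2·8.99×10⁹) = 6.433×10⁻¹⁰ C·m.

p ≈ 6.43×10⁻¹⁰ C·m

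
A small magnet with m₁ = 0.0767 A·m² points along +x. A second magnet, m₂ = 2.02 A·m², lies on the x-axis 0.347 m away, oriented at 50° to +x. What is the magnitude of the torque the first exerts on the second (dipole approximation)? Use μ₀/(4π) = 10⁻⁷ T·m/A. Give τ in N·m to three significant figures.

τ ≈ 5.68×10⁻⁷ N·m

Dipole B is on the axis of dipole A, so B₁ there is axial: B₁ = (μ₀/4π)·2m₁/r³ along +x.
B₁ = 2(10⁻⁷)(0.0767)/(0.347)³ = 3.671×10⁻⁷ T.
τ = m₂ B₁ sinθ.
τ = (2.02)(3.671×10⁻⁷)·sin50° = 5.681×10⁻⁷ N·m.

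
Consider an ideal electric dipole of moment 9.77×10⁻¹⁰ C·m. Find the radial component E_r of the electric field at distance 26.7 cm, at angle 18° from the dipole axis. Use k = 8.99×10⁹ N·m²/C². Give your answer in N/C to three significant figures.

For a dipole, E_r = (2kp cosθ)/r³.
kp/r³ = (8.99×10⁹)(9.77×10⁻¹⁰)/(0.267)³ = 461.4 N/C.
E_r = 2·461.4·cos18° = 877.7 N/C.

E_r ≈ 878 N/C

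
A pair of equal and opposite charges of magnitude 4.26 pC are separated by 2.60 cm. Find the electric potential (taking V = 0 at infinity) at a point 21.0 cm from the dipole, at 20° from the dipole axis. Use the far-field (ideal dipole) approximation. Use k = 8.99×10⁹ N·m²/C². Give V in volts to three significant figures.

Dipole moment p = qd = (4.26×10⁻¹² C)(0.0260 m) = 1.108×10⁻¹³ C·m.
The dipole potential is V = kp cosθ / r².
V = (8.99×10⁹)(1.108×10⁻¹³)·cos20° / (0.210)² = 0.02122 V.

V ≈ 0.0212 V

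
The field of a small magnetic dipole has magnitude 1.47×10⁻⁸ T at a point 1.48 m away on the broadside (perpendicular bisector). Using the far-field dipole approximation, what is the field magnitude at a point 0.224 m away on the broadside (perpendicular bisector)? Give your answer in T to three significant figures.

B ≈ 4.24×10⁻⁶ T

Dipole fields scale as 1/r³ in the far field; the geometry is the same at both points.
B₂ = B₁ · (r₁/r₂)³ = 1.47×10⁻⁸ · (1.48/0.224)³.
(r₁/r₂)³ = (6.607)³ = 288.4.
B₂ ≈ 4.240×10⁻⁶ T.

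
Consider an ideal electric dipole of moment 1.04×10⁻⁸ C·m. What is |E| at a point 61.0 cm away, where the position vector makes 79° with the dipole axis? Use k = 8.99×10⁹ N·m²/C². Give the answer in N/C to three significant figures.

E ≈ 434 N/C

At angle θ the dipole field magnitude is E = (kp/r³)·√(1 + 3cos²θ).
kp/r³ = (8.99×10⁹)(1.04×10⁻⁸) / (0.610)³ = 411.9 N/C.
√(1 + 3cos²79°) = √(1 + 3·0.0364) = √1.1092 ≈ 1.0532.
E ≈ 411.9 × 1.053 = 433.8 N/C.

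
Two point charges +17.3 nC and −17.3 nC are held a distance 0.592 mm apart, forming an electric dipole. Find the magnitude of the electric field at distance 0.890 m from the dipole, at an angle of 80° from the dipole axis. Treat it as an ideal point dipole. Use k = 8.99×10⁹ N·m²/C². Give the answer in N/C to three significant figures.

Dipole moment p = qd = (1.73×10⁻⁸ C)(5.92×10⁻⁴ m) = 1.024×10⁻¹¹ C·m.
At angle θ the dipole field magnitude is E = (kp/r³)·√(1 + 3cos²θ).
kp/r³ = (8.99×10⁹)(1.024×10⁻¹¹) / (0.890)³ = 0.1306 N/C.
√(1 + 3cos²80°) = √(1 + 3·0.0302) = √1.0905 ≈ 1.0443.
E ≈ 0.1306 × 1.044 = 0.1364 N/C.

E ≈ 0.136 N/C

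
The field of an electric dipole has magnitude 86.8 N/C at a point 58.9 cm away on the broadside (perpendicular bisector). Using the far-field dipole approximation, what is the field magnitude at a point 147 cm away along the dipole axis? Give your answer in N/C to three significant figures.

E ≈ 11.2 N/C

Dipole fields scale as 1/r³ in the far field.
The axial field is twice the equatorial field at the same r, so the geometry factor is 2/1.
E₂ = E₁ · (2/1) · (r₁/r₂)³ = 86.8 · 2 · (58.9/147)³.
(r₁/r₂)³ = (0.4007)³ = 0.06433.
E₂ ≈ 11.17 N/C.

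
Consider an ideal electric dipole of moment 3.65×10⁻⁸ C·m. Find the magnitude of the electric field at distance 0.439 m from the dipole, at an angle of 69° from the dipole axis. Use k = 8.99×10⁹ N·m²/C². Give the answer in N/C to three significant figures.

At angle θ the dipole field magnitude is E = (kp/r³)·√(1 + 3cos²θ).
kp/r³ = (8.99×10⁹)(3.65×10⁻⁸) / (0.439)³ = 3878 N/C.
√(1 + 3cos²69°) = √(1 + 3·0.1284) = √1.3853 ≈ 1.1770.
E ≈ 3878 × 1.177 = 4565 N/C.

E ≈ 4560 N/C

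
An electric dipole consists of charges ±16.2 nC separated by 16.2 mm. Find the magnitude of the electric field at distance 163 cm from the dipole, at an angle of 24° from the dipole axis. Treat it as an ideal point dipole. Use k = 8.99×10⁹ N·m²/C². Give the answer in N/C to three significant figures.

E ≈ 1.02 N/C

Dipole moment p = qd = (1.62×10⁻⁸ C)(0.0162 m) = 2.624×10⁻¹⁰ C·m.
At angle θ the dipole field magnitude is E = (kp/r³)·√(1 + 3cos²θ).
kp/r³ = (8.99×10⁹)(2.624×10⁻¹⁰) / (1.63)³ = 0.5447 N/C.
√(1 + 3cos²24°) = √(1 + 3·0.8346) = √3.5037 ≈ 1.8718.
E ≈ 0.5447 × 1.872 = 1.020 N/C.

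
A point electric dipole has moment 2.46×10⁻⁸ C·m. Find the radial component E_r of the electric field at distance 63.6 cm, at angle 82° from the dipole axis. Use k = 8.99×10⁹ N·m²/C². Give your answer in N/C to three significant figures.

E_r ≈ 239 N/C

For a dipole, E_r = (2kp cosθ)/r³.
kp/r³ = (8.99×10⁹)(2.46×10⁻⁸)/(0.636)³ = 859.7 N/C.
E_r = 2·859.7·cos82° = 239.3 N/C.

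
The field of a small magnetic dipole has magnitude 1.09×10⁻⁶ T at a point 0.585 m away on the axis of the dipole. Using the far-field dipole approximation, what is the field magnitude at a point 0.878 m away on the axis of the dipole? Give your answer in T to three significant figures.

Dipole fields scale as 1/r³ in the far field; the geometry is the same at both points.
B₂ = B₁ · (r₁/r₂)³ = 1.09×10⁻⁶ · (0.585/0.878)³.
(r₁/r₂)³ = (0.6663)³ = 0.2958.
B₂ ≈ 3.224×10⁻⁷ T.

B ≈ 3.22×10⁻⁷ T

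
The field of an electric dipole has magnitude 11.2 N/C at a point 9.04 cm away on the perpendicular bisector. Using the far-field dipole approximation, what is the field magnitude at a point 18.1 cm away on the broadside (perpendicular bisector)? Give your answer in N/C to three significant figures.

Dipole fields scale as 1/r³ in the far field; the geometry is the same at both points.
E₂ = E₁ · (r₁/r₂)³ = 11.2 · (9.04/18.1)³.
(r₁/r₂)³ = (0.4994)³ = 0.1246.
E₂ ≈ 1.395 N/C.

E ≈ 1.40 N/C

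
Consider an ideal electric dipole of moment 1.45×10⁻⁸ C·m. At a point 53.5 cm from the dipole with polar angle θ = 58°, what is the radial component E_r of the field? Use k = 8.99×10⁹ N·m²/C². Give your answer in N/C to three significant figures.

E_r ≈ 902 N/C

For a dipole, E_r = (2kp cosθ)/r³.
kp/r³ = (8.99×10⁹)(1.45×10⁻⁸)/(0.535)³ = 851.3 N/C.
E_r = 2·851.3·cos58° = 902.2 N/C.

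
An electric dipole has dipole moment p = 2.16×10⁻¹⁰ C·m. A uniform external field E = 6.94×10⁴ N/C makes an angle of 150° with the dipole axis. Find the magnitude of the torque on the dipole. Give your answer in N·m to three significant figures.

τ ≈ 7.50×10⁻⁶ N·m

Torque on an electric dipole: τ = pE sinθ.
τ = (2.16×10⁻¹⁰)(6.94×10⁴)·sin150° = 7.495×10⁻⁶ N·m.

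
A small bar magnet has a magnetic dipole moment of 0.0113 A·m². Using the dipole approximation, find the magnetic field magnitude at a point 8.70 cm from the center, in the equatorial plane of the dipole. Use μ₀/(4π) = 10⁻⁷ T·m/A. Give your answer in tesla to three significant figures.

In the equatorial plane B = (μ₀/4π)·m/r³ (half the axial value).
B = (10⁻⁷)·(0.0113) / (0.0870)³ = 1.716×10⁻⁶ T.

B ≈ 1.72×10⁻⁶ T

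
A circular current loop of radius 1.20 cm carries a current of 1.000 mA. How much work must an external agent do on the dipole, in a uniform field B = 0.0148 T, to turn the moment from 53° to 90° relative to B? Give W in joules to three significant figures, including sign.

Magnetic moment m = IA = Iπa² = (0.00100)·π·(0.0120)² = 4.524×10⁻⁷ A·m².
W_ext = ΔU = −mB cosθ₂ + mB cosθ₁ = mB(cosθ₁ − cosθ₂).
W = (4.524×10⁻⁷)(0.0148)·(cos53° − cos90°) = (6.696×10⁻⁹)·(+0.6018) = 4.029×10⁻⁹ J.

W ≈ 4.03×10⁻⁹ J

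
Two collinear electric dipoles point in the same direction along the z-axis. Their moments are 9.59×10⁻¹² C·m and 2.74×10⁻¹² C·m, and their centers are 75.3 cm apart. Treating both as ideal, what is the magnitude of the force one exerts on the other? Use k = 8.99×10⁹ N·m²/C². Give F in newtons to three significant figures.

F ≈ 4.41×10⁻¹² N

On-axis field of dipole 1 at distance r: E = 2kp₁/r³. Force on dipole 2 is F = p₂·dE/dr (gradient along axis).
dE/dr = −6kp₁/r⁴, so |F| = 6kp₁p₂/r⁴ (attractive for aligned moments).
F = 6(8.99×10⁹)(9.59×10⁻¹²)(2.74×10⁻¹²)/(0.753)⁴ = 4.409×10⁻¹² N.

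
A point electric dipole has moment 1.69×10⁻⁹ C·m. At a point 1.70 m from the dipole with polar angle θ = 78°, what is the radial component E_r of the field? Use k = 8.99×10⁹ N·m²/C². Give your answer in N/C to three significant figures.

E_r ≈ 1.29 N/C

For a dipole, E_r = (2kp cosθ)/r³.
kp/r³ = (8.99×10⁹)(1.69×10⁻⁹)/(1.70)³ = 3.092 N/C.
E_r = 2·3.092·cos78° = 1.286 N/C.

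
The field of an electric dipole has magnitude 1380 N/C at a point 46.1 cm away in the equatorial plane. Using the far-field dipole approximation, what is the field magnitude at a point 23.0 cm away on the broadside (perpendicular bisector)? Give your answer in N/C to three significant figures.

Dipole fields scale as 1/r³ in the far field; the geometry is the same at both points.
E₂ = E₁ · (r₁/r₂)³ = 1380 · (46.1/23.0)³.
(r₁/r₂)³ = (2.004)³ = 8.052.
E₂ ≈ 1.111×10⁴ N/C.

E ≈ 1.11×10⁴ N/C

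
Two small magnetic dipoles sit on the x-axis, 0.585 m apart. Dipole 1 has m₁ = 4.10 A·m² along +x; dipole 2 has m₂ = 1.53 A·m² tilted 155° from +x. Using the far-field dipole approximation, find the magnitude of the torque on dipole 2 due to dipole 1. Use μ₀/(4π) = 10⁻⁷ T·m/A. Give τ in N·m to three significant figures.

τ ≈ 2.65×10⁻⁶ N·m

Dipole B is on the axis of dipole A, so B₁ there is axial: B₁ = (μ₀/4π)·2m₁/r³ along +x.
B₁ = 2(10⁻⁷)(4.10)/(0.585)³ = 4.096×10⁻⁶ T.
τ = m₂ B₁ sinθ.
τ = (1.53)(4.096×10⁻⁶)·sin155° = 2.648×10⁻⁶ N·m.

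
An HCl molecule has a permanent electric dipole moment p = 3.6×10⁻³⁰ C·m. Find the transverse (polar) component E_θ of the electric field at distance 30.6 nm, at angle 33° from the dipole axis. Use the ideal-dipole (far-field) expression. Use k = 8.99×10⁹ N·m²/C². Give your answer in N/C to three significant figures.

For a dipole, E_θ = (kp sinθ)/r³.
kp/r³ = (8.99×10⁹)(3.60×10⁻³⁰)/(3.06×10⁻⁸)³ = 1130 N/C.
E_θ = 1130·sin33° = 615.2 N/C.

E_θ ≈ 615 N/C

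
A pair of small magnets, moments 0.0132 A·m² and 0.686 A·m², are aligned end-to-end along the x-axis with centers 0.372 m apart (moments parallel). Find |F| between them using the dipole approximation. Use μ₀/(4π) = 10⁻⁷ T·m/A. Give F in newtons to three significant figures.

On-axis B of dipole 1: B = (μ₀/4π)·2m₁/r³. Force on dipole 2: F = m₂·dB/dr.
dB/dr = −(μ₀/4π)·6m₁/r⁴, so |F| = (μ₀/4π)·6m₁m₂/r⁴.
F = 6(10⁻⁷)(0.0132)(0.686)/(0.372)⁴ = 2.837×10⁻⁷ N.

F ≈ 2.84×10⁻⁷ N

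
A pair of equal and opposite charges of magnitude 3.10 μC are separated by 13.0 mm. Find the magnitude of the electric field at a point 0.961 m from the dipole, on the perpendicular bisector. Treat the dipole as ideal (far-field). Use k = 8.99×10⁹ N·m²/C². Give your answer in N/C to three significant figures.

Dipole moment p = qd = (3.10×10⁻⁶ C)(0.0130 m) = 4.03×10⁻⁸ C·m.
In the equatorial plane E = kp/r³.
E = (8.99×10⁹)(4.03×10⁻⁸) / (0.961)³ = 408.2 N/C.

E ≈ 408 N/C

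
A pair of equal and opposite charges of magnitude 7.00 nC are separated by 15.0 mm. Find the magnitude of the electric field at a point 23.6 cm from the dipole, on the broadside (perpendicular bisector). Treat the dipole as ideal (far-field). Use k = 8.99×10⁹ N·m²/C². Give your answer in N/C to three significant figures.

Dipole moment p = qd = (7.00×10⁻⁹ C)(0.0150 m) = 1.05×10⁻¹⁰ C·m.
In the equatorial plane E = kp/r³.
E = (8.99×10⁹)(1.05×10⁻¹⁰) / (0.236)³ = 71.81 N/C.

E ≈ 71.8 N/C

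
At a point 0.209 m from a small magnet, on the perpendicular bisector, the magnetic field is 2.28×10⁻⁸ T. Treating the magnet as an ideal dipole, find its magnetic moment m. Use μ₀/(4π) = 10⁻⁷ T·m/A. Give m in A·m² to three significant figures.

m ≈ 0.00208 A·m²

In the equatorial plane B = (μ₀/4π)·m/r³, so m = Br³·4π/(μ₀).
m = (2.28×10⁻⁸)·(0.209)³ / (10⁻⁷) = 0.002081 A·m².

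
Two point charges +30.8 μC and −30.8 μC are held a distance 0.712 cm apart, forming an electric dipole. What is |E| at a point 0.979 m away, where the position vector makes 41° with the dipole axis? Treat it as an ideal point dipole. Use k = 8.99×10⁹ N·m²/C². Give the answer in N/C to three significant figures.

Dipole moment p = qd = (3.08×10⁻⁵ C)(0.00712 m) = 2.193×10⁻⁷ C·m.
At angle θ the dipole field magnitude is E = (kp/r³)·√(1 + 3cos²θ).
kp/r³ = (8.99×10⁹)(2.193×10⁻⁷) / (0.979)³ = 2101 N/C.
√(1 + 3cos²41°) = √(1 + 3·0.5696) = √2.7088 ≈ 1.6458.
E ≈ 2101 × 1.646 = 3458 N/C.

E ≈ 3460 N/C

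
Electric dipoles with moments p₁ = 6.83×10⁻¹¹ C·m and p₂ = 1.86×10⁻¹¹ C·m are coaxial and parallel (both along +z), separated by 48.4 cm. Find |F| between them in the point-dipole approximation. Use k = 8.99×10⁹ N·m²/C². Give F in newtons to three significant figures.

On-axis field of dipole 1 at distance r: E = 2kp₁/r³. Force on dipole 2 is F = p₂·dE/dr (gradient along axis).
dE/dr = −6kp₁/r⁴, so |F| = 6kp₁p₂/r⁴ (attractive for aligned moments).
F = 6(8.99×10⁹)(6.83×10⁻¹¹)(1.86×10⁻¹¹)/(0.484)⁴ = 1.249×10⁻⁹ N.

F ≈ 1.25×10⁻⁹ N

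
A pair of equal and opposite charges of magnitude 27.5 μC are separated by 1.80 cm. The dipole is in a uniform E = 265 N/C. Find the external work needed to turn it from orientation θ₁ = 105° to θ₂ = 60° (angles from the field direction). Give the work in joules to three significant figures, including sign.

W ≈ -9.95×10⁻⁵ J

Dipole moment p = qd = (2.75×10⁻⁵ C)(0.0180 m) = 4.95×10⁻⁷ C·m.
W_ext = ΔU = U(θ₂) − U(θ₁) = −pE cosθ₂ − (−pE cosθ₁) = pE(cosθ₁ − cosθ₂).
W = (4.95×10⁻⁷)(265)·(cos105° − cos60°) = (1.312×10⁻⁴)·(-0.7588) = -9.954×10⁻⁵ J.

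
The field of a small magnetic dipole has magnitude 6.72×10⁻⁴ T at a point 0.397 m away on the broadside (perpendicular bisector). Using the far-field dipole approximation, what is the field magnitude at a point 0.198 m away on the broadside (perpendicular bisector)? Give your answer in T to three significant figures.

B ≈ 0.00542 T

Dipole fields scale as 1/r³ in the far field; the geometry is the same at both points.
B₂ = B₁ · (r₁/r₂)³ = 6.72×10⁻⁴ · (0.397/0.198)³.
(r₁/r₂)³ = (2.005)³ = 8.061.
B₂ ≈ 0.005417 T.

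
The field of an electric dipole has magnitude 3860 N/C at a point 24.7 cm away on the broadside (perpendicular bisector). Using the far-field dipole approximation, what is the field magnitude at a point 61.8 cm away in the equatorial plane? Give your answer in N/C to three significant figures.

E ≈ 246 N/C

Dipole fields scale as 1/r³ in the far field; the geometry is the same at both points.
E₂ = E₁ · (r₁/r₂)³ = 3860 · (24.7/61.8)³.
(r₁/r₂)³ = (0.3997)³ = 0.06384.
E₂ ≈ 246.4 N/C.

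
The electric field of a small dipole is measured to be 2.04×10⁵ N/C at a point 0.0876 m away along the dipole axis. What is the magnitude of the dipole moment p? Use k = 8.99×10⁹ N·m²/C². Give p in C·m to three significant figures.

On axis E = 2kp/r³, so p = Er³/(2k).
p = (2.04×10⁵)·(0.0876)³ / (2·8.99×10⁹) = 7.627×10⁻⁹ C·m.

p ≈ 7.63×10⁻⁹ C·m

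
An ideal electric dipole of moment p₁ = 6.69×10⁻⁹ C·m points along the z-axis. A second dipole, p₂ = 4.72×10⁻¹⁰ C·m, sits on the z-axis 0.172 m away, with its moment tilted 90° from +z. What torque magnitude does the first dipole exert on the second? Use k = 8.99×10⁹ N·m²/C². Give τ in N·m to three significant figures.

τ ≈ 1.12×10⁻⁵ N·m

The second dipole sits on the axis of the first, so the field there is axial: E₁ = 2kp₁/r³ along +z.
E₁ = 2(8.99×10⁹)(6.69×10⁻⁹)/(0.172)³ = 2.364×10⁴ N/C.
Torque on the second dipole: τ = p₂ E₁ sinθ.
τ = (4.72×10⁻¹⁰)(2.364×10⁴)·sin90° = 1.116×10⁻⁵ N·m.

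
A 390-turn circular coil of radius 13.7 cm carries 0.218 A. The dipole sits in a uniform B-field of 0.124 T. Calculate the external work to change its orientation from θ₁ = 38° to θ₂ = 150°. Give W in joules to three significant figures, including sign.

W ≈ 1.03 J

m = NIA = NIπa² = 390·(0.218)·π·(0.137)² = 5.013 A·m².
W_ext = ΔU = −mB cosθ₂ + mB cosθ₁ = mB(cosθ₁ − cosθ₂).
W = (5.013)(0.124)·(cos38° − cos150°) = (0.6216)·(+1.6540) = 1.028 J.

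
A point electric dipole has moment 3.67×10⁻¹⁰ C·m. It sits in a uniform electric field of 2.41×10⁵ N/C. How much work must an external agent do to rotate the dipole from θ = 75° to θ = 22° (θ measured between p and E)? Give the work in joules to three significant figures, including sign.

W ≈ -5.91×10⁻⁵ J

W_ext = ΔU = U(θ₂) − U(θ₁) = −pE cosθ₂ − (−pE cosθ₁) = pE(cosθ₁ − cosθ₂).
W = (3.67×10⁻¹⁰)(2.41×10⁵)·(cos75° − cos22°) = (8.845×10⁻⁵)·(-0.6684) = -5.911×10⁻⁵ J.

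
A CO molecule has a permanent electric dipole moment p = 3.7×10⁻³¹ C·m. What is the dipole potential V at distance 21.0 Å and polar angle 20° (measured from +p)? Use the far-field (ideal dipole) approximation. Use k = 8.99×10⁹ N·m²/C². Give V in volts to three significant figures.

The dipole potential is V = kp cosθ / r².
V = (8.99×10⁹)(3.70×10⁻³¹)·cos20° / (2.10×10⁻⁹)² = 7.088×10⁻⁴ V.

V ≈ 7.09×10⁻⁴ V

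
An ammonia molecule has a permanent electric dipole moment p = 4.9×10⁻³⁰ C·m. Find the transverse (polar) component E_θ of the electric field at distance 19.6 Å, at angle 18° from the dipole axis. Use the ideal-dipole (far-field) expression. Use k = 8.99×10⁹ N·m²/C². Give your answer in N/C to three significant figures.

For a dipole, E_θ = (kp sinθ)/r³.
kp/r³ = (8.99×10⁹)(4.90×10⁻³⁰)/(1.96×10⁻⁹)³ = 5.850×10⁶ N/C.
E_θ = 5.850×10⁶·sin18° = 1.808×10⁶ N/C.

E_θ ≈ 1.81×10⁶ N/C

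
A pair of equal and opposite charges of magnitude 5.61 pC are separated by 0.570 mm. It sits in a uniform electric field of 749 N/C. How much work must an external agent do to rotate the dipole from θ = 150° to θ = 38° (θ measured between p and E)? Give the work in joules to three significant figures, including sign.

Dipole moment p = qd = (5.61×10⁻¹² C)(5.70×10⁻⁴ m) = 3.198×10⁻¹⁵ C·m.
W_ext = ΔU = U(θ₂) − U(θ₁) = −pE cosθ₂ − (−pE cosθ₁) = pE(cosθ₁ − cosθ₂).
W = (3.198×10⁻¹⁵)(749)·(cos150° − cos38°) = (2.395×10⁻¹²)·(-1.6540) = -3.962×10⁻¹² J.

W ≈ -3.96×10⁻¹² J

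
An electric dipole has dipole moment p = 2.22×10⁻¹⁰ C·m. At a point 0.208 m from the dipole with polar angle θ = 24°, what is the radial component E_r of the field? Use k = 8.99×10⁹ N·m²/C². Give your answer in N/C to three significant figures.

E_r ≈ 405 N/C

For a dipole, E_r = (2kp cosθ)/r³.
kp/r³ = (8.99×10⁹)(2.22×10⁻¹⁰)/(0.208)³ = 221.8 N/C.
E_r = 2·221.8·cos24° = 405.2 N/C.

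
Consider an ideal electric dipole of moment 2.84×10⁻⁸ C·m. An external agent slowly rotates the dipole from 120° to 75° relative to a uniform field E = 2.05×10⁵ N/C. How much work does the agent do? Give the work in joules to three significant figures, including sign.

W ≈ -0.00442 J

W_ext = ΔU = U(θ₂) − U(θ₁) = −pE cosθ₂ − (−pE cosθ₁) = pE(cosθ₁ − cosθ₂).
W = (2.84×10⁻⁸)(2.05×10⁵)·(cos120° − cos75°) = (0.005822)·(-0.7588) = -0.004418 J.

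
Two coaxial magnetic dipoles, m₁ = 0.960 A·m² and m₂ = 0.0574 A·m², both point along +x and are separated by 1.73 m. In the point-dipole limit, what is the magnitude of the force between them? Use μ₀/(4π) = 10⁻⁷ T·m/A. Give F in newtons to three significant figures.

On-axis B of dipole 1: B = (μ₀/4π)·2m₁/r³. Force on dipole 2: F = m₂·dB/dr.
dB/dr = −(μ₀/4π)·6m₁/r⁴, so |F| = (μ₀/4π)·6m₁m₂/r⁴.
F = 6(10⁻⁷)(0.960)(0.0574)/(1.73)⁴ = 3.691×10⁻⁹ N.

F ≈ 3.69×10⁻⁹ N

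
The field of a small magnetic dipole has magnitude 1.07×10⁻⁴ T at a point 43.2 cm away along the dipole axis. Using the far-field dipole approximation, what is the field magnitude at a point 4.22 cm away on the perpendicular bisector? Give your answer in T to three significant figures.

Dipole fields scale as 1/r³ in the far field.
The axial field is twice the equatorial field at the same r, so the geometry factor is 1/2.
B₂ = B₁ · (1/2) · (r₁/r₂)³ = 1.07×10⁻⁴ · 0.5 · (43.2/4.22)³.
(r₁/r₂)³ = (10.24)³ = 1073.
B₂ ≈ 0.05739 T.

B ≈ 0.0574 T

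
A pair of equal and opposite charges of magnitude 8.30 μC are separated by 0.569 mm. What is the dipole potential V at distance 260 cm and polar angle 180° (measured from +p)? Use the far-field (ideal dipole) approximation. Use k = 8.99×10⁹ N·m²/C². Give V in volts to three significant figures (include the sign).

Dipole moment p = qd = (8.30×10⁻⁶ C)(5.69×10⁻⁴ m) = 4.723×10⁻⁹ C·m.
The dipole potential is V = kp cosθ / r².
V = (8.99×10⁹)(4.723×10⁻⁹)·cos180° / (2.60)² = -6.281 V.

V ≈ -6.28 V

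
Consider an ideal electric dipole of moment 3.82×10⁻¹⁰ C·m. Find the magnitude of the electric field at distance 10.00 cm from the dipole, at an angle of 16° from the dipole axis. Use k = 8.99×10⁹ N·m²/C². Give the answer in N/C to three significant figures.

At angle θ the dipole field magnitude is E = (kp/r³)·√(1 + 3cos²θ).
kp/r³ = (8.99×10⁹)(3.82×10⁻¹⁰) / (0.100)³ = 3434 N/C.
√(1 + 3cos²16°) = √(1 + 3·0.9240) = √3.7721 ≈ 1.9422.
E ≈ 3434 × 1.942 = 6670 N/C.

E ≈ 6670 N/C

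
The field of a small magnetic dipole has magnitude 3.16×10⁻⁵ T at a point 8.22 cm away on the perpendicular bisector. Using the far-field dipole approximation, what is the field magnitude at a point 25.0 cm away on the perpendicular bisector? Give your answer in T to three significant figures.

Dipole fields scale as 1/r³ in the far field; the geometry is the same at both points.
B₂ = B₁ · (r₁/r₂)³ = 3.16×10⁻⁵ · (8.22/25.0)³.
(r₁/r₂)³ = (0.3288)³ = 0.03555.
B₂ ≈ 1.123×10⁻⁶ T.

B ≈ 1.12×10⁻⁶ T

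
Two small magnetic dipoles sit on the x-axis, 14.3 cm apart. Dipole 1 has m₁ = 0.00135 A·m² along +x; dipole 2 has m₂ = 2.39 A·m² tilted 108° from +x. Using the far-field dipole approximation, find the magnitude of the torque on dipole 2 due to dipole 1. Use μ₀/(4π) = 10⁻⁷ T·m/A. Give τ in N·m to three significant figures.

Dipole B is on the axis of dipole A, so B₁ there is axial: B₁ = (μ₀/4π)·2m₁/r³ along +x.
B₁ = 2(10⁻⁷)(0.00135)/(0.143)³ = 9.233×10⁻⁸ T.
τ = m₂ B₁ sinθ.
τ = (2.39)(9.233×10⁻⁸)·sin108° = 2.099×10⁻⁷ N·m.

τ ≈ 2.10×10⁻⁷ N·m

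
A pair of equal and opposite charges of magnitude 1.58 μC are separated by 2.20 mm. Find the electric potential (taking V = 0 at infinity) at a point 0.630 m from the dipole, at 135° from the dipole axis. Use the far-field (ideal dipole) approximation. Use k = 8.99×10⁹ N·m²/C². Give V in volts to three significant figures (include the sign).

Dipole moment p = qd = (1.58×10⁻⁶ C)(0.00220 m) = 3.476×10⁻⁹ C·m.
The dipole potential is V = kp cosθ / r².
V = (8.99×10⁹)(3.476×10⁻⁹)·cos135° / (0.630)² = -55.67 V.

V ≈ -55.7 V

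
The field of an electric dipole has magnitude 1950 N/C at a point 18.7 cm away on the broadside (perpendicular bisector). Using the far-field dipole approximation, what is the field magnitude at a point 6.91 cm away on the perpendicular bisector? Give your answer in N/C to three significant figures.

Dipole fields scale as 1/r³ in the far field; the geometry is the same at both points.
E₂ = E₁ · (r₁/r₂)³ = 1950 · (18.7/6.91)³.
(r₁/r₂)³ = (2.706)³ = 19.82.
E₂ ≈ 3.865×10⁴ N/C.

E ≈ 3.86×10⁴ N/C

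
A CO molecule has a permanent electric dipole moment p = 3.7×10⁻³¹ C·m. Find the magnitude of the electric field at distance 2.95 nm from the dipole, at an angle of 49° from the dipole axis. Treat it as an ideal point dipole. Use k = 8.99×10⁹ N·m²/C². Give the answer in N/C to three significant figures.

E ≈ 1.96×10⁵ N/C

At angle θ the dipole field magnitude is E = (kp/r³)·√(1 + 3cos²θ).
kp/r³ = (8.99×10⁹)(3.70×10⁻³¹) / (2.95×10⁻⁹)³ = 1.296×10⁵ N/C.
√(1 + 3cos²49°) = √(1 + 3·0.4304) = √2.2912 ≈ 1.5137.
E ≈ 1.296×10⁵ × 1.514 = 1.961×10⁵ N/C.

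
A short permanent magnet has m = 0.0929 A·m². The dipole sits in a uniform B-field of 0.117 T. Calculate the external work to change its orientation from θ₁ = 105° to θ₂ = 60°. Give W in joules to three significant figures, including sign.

W ≈ -0.00825 J

W_ext = ΔU = −mB cosθ₂ + mB cosθ₁ = mB(cosθ₁ − cosθ₂).
W = (0.0929)(0.117)·(cos105° − cos60°) = (0.01087)·(-0.7588) = -0.008248 J.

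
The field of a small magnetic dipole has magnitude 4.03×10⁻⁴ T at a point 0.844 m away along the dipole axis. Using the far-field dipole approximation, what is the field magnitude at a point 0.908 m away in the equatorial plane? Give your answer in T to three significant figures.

B ≈ 1.62×10⁻⁴ T

Dipole fields scale as 1/r³ in the far field.
The axial field is twice the equatorial field at the same r, so the geometry factor is 1/2.
B₂ = B₁ · (1/2) · (r₁/r₂)³ = 4.03×10⁻⁴ · 0.5 · (0.844/0.908)³.
(r₁/r₂)³ = (0.9295)³ = 0.8031.
B₂ ≈ 1.618×10⁻⁴ T.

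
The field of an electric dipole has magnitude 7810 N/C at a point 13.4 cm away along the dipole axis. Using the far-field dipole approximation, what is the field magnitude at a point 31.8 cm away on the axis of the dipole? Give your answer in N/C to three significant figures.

Dipole fields scale as 1/r³ in the far field; the geometry is the same at both points.
E₂ = E₁ · (r₁/r₂)³ = 7810 · (13.4/31.8)³.
(r₁/r₂)³ = (0.4214)³ = 0.07482.
E₂ ≈ 584.4 N/C.

E ≈ 584 N/C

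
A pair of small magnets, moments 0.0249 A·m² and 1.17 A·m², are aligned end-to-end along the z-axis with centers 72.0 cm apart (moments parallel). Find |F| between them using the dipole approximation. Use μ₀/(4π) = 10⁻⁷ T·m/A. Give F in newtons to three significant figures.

On-axis B of dipole 1: B = (μ₀/4π)·2m₁/r³. Force on dipole 2: F = m₂·dB/dr.
dB/dr = −(μ₀/4π)·6m₁/r⁴, so |F| = (μ₀/4π)·6m₁m₂/r⁴.
F = 6(10⁻⁷)(0.0249)(1.17)/(0.720)⁴ = 6.504×10⁻⁸ N.

F ≈ 6.50×10⁻⁸ N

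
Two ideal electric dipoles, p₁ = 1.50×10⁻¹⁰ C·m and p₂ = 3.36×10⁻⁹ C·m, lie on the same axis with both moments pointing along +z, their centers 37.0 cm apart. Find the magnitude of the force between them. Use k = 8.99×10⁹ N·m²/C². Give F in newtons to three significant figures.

On-axis field of dipole 1 at distance r: E = 2kp₁/r³. Force on dipole 2 is F = p₂·dE/dr (gradient along axis).
dE/dr = −6kp₁/r⁴, so |F| = 6kp₁p₂/r⁴ (attractive for aligned moments).
F = 6(8.99×10⁹)(1.50×10⁻¹⁰)(3.36×10⁻⁹)/(0.370)⁴ = 1.451×10⁻⁶ N.

F ≈ 1.45×10⁻⁶ N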